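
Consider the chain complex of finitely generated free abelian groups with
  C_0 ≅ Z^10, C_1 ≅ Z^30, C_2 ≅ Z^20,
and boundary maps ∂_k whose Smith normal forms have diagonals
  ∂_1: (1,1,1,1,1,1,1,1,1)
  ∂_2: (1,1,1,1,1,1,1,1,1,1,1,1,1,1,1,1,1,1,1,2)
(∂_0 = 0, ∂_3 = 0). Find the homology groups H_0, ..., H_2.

H_0 ≅ Z,  H_1 ≅ Z ⊕ Z/2Z,  H_2 = 0.

H_0: b_0 = 10 − 0 − 9 = 1; torsion from ∂_1 factors > 1: none. So H_0 ≅ Z.
H_1: b_1 = 30 − 9 − 20 = 1; torsion from ∂_2 factors > 1: [2]. So H_1 ≅ Z ⊕ Z/2Z.
H_2: b_2 = 20 − 20 − 0 = 0; torsion from ∂_3 factors > 1: none. So H_2 ≅ 0.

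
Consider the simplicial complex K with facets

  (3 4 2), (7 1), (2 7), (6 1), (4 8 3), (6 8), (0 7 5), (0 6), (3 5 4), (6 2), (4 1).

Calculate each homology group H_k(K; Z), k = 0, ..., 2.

Fix the vertex order 0 < 1 < 2 < 3 < 4 < 5 < 6 < 7 < 8 and write every simplex with vertices in increasing order. Then dim K = 2 and the simplices of K are:

  0-simplices (9): [0], [1], [2], [3], [4], [5], [6], [7], [8]
  1-simplices (17): [0,5], [0,6], [0,7], [1,4], [1,6], [1,7], [2,3], [2,4], [2,6], [2,7], [3,4], [3,5], [3,8], [4,5], [4,8], [5,7], [6,8]
  2-simplices (4): [0,5,7], [2,3,4], [3,4,5], [3,4,8]

so the chain groups are C_0 ≅ Z^9, C_1 ≅ Z^17, C_2 ≅ Z^4.

Boundary ∂_1: C_1 → C_0 maps an edge to its endpoints' difference, ∂[p,q] = q − p. For instance
  ∂[2,3] = [3] − [2].
The 9×17 boundary matrix has rank 8 and Smith normal form diag(1,1,1,1,1,1,1,1).

The boundary map ∂_2: C_2 → C_1 acts by ∂[p,q,r] = [q,r] − [p,r] + [p,q]. For instance
  ∂[0,5,7] = [5,7] − [0,7] + [0,5],
  ∂[2,3,4] = [3,4] − [2,4] + [2,3].
This gives a 17×4 integer matrix of rank 4; reducing to Smith normal form yields diagonal entries (1,1,1,1).

From H_k ≅ ker(∂_k) / im(∂_{k+1}) we obtain:

  H_0: rank C_0 − rank ∂_1 = 9 − 8 = 1, and the invariant factors of ∂_1 are all 1, so H_0 ≅ Z.
  H_1: rank ker ∂_1 − rank ∂_2 = (17 − 8) − 4 = 5, and the invariant factors of ∂_2 are all 1, so H_1 ≅ Z^5.
  H_2: rank ker ∂_2 − rank ∂_3 = (4 − 4) − 0 = 0, and there is no ∂_3, so H_2 ≅ 0.

H_0 = Z,  H_1 = Z^5,  H_2 = 0.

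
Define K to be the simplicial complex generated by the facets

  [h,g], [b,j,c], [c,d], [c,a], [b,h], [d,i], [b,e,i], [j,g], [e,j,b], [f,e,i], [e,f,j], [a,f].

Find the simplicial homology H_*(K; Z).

Take the total order a < b < c < d < e < f < g < h < i < j on the vertex set. Then K (dimension 2) consists of the simplices:

  0-simplices (10): a, b, c, d, e, f, g, h, i, j
  1-simplices (17): ac, af, bc, be, bh, bi, bj, cd, cj, di, ef, ei, ej, fi, fj, gh, gj
  2-simplices (5): bcj, bei, bej, efi, efj

so the chain groups are C_0 ≅ Z^10, C_1 ≅ Z^17, C_2 ≅ Z^5.

The boundary map ∂_1: C_1 → C_0 maps an edge to its endpoints' difference, ∂[p,q] = q − p. For instance
  ∂cd = d − c.
The resulting 10×17 matrix has rank 9, and its Smith normal form has invariant factors (1,1,1,1,1,1,1,1,1).

∂_2: C_2 → C_1 acts by ∂[p,q,r] = [q,r] − [p,r] + [p,q]. For instance
  ∂bei = ei − bi + be,
  ∂efj = fj − ej + ef.
The 17×5 boundary matrix has rank 5 and Smith normal form diag(1,1,1,1,1).

Now H_k = ker ∂_k / im ∂_{k+1}, so:

  H_0: rank C_0 − rank ∂_1 = 10 − 9 = 1, and the invariant factors of ∂_1 are all 1, so H_0 = Z.
  H_1: rank ker ∂_1 − rank ∂_2 = (17 − 9) − 5 = 3, and the invariant factors of ∂_2 are all 1, so H_1 = Z^3.
  H_2: rank ker ∂_2 − rank ∂_3 = (5 − 5) − 0 = 0, and there is no ∂_3, so H_2 = 0.

H_0 ≅ Z,  H_1 ≅ Z^3,  H_2 = 0.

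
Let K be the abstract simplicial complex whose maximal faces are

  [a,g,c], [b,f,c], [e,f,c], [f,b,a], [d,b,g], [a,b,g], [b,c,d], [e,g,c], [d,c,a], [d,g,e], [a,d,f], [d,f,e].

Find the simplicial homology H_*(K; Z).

H_0 ≅ Z,  H_1 ≅ Z/2Z,  H_2 = 0.

Order the vertices as a < b < c < d < e < f < g. Listing each simplex with vertices in this order, K has dimension 2 with simplices:

  0-simplices (7): a, b, c, d, e, f, g
  1-simplices (18): ab, ac, ad, af, ag, bc, bd, bf, bg, cd, ce, cf, cg, de, df, dg, ef, eg
  2-simplices (12): abf, abg, acd, acg, adf, bcd, bcf, bdg, cef, ceg, def, deg

giving chain groups C_0 ≅ Z^7, C_1 ≅ Z^18, C_2 ≅ Z^12.

Boundary ∂_1: C_1 → C_0 is given by ∂[p,q] = [q] − [p]. For instance
  ∂ab = b − a.
The 7×18 boundary matrix has rank 6 and Smith normal form diag(1,1,1,1,1,1).

∂_2: C_2 → C_1 sends each 2-simplex [p,q,r] to [q,r] − [p,r] + [p,q]. For instance
  ∂adf = df − af + ad,
  ∂bcd = cd − bd + bc.
This gives a 18×12 integer matrix of rank 12; reducing to Smith normal form yields diagonal entries (1,1,1,1,1,1,1,1,1,1,1,2).

From H_k ≅ ker(∂_k) / im(∂_{k+1}) we obtain:

  H_0: rank C_0 − rank ∂_1 = 7 − 6 = 1, and the invariant factors of ∂_1 are all 1, so H_0 = Z.
  H_1: rank ker ∂_1 − rank ∂_2 = (18 − 6) − 12 = 0, and ∂_2 has invariant factor 2 > 1, so H_1 = Z/2Z.
  H_2: rank ker ∂_2 − rank ∂_3 = (12 − 12) − 0 = 0, and there is no ∂_3, so H_2 = 0.

(K is a triangulation of the real projective plane RP^2.)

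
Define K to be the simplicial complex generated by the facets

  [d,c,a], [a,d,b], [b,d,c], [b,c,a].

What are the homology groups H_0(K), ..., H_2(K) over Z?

H_0 = Z,  H_1 = 0,  H_2 = Z.

Order the vertices as a < b < c < d. Listing each simplex with vertices in this order, K has dimension 2 with simplices:

  0-simplices (4): a, b, c, d
  1-simplices (6): ab, ac, ad, bc, bd, cd
  2-simplices (4): abc, abd, acd, bcd

so the chain groups are C_0 ≅ Z^4, C_1 ≅ Z^6, C_2 ≅ Z^4.

∂_1: C_1 → C_0 is given by ∂[p,q] = [q] − [p]. For instance
  ∂ab = b − a.
This gives a 4×6 integer matrix of rank 3; reducing to Smith normal form yields diagonal entries (1,1,1).

∂_2: C_2 → C_1 maps a triangle to the signed sum of its edges. For instance
  ∂bcd = cd − bd + bc,
  ∂abd = bd − ad + ab.
The resulting 6×4 matrix has rank 3, and its Smith normal form has invariant factors (1,1,1).

Now H_k = ker ∂_k / im ∂_{k+1}, so:

  H_0: rank C_0 − rank ∂_1 = 4 − 3 = 1, and the invariant factors of ∂_1 are all 1, so H_0 = Z.
  H_1: rank ker ∂_1 − rank ∂_2 = (6 − 3) − 3 = 0, and the invariant factors of ∂_2 are all 1, so H_1 = 0.
  H_2: rank ker ∂_2 − rank ∂_3 = (4 − 3) − 0 = 1, and there is no ∂_3, so H_2 = Z.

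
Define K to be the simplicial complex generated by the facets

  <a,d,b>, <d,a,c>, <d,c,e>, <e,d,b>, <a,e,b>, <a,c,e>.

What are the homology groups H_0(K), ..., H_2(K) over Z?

Fix the vertex order a < b < c < d < e and write every simplex with vertices in increasing order. Then dim K = 2 and the simplices of K are:

  0-simplices (5): a, b, c, d, e
  1-simplices (9): ab, ac, ad, ae, bd, be, cd, ce, de
  2-simplices (6): abd, abe, acd, ace, bde, cde

Hence C_0 ≅ Z^5, C_1 ≅ Z^9, C_2 ≅ Z^6.

Boundary ∂_1: C_1 → C_0 is given by ∂[p,q] = [q] − [p]. For instance
  ∂be = e − b.
The resulting 5×9 matrix has rank 4, and its Smith normal form has invariant factors (1,1,1,1).

∂_2: C_2 → C_1 maps a triangle to the signed sum of its edges. For instance
  ∂cde = de − ce + cd,
  ∂bde = de − be + bd.
As a 9×6 matrix over Z this has rank 5, with invariant factors (1,1,1,1,1).

Reading off H_k = ker ∂_k / im ∂_{k+1}:

  H_0: rank C_0 − rank ∂_1 = 5 − 4 = 1, and the invariant factors of ∂_1 are all 1, so H_0 = Z.
  H_1: rank ker ∂_1 − rank ∂_2 = (9 − 4) − 5 = 0, and the invariant factors of ∂_2 are all 1, so H_1 = 0.
  H_2: rank ker ∂_2 − rank ∂_3 = (6 − 5) − 0 = 1, and there is no ∂_3, so H_2 = Z.

H_0 ≅ Z,  H_1 = 0,  H_2 ≅ Z.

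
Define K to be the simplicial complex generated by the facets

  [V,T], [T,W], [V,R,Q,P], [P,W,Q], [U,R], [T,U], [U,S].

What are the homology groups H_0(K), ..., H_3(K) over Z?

H_0 ≅ Z,  H_1 ≅ Z^2,  H_2 = 0,  H_3 = 0.

Order the vertices as P < Q < R < S < T < U < V < W. Listing each simplex with vertices in this order, K has dimension 3 with simplices:

  0-simplices (8): P, Q, R, S, T, U, V, W
  1-simplices (13): PQ, PR, PV, PW, QR, QV, QW, RU, RV, SU, TU, TV, TW
  2-simplices (5): PQR, PQV, PQW, PRV, QRV
  3-simplices (1): PQRV

giving chain groups C_0 ≅ Z^8, C_1 ≅ Z^13, C_2 ≅ Z^5, C_3 ≅ Z^1.

∂_1: C_1 → C_0 is given by ∂[p,q] = [q] − [p]. For instance
  ∂PW = W − P.
As a 8×13 matrix over Z this has rank 7, with invariant factors (1,1,1,1,1,1,1).

∂_2: C_2 → C_1 maps a triangle to the signed sum of its edges. For instance
  ∂PQR = QR − PR + PQ,
  ∂PQV = QV − PV + PQ.
The 13×5 boundary matrix has rank 4 and Smith normal form diag(1,1,1,1).

The boundary map ∂_3: C_3 → C_2 sends each 3-simplex σ to the alternating sum Σ_i (−1)^i (σ with its i-th vertex removed). For instance
  ∂PQRV = QRV − PRV + PQV − PQR.
As a 5×1 matrix over Z this has rank 1, with invariant factors (1).

Now H_k = ker ∂_k / im ∂_{k+1}, so:

  H_0: rank C_0 − rank ∂_1 = 8 − 7 = 1, and the invariant factors of ∂_1 are all 1, so H_0 = Z.
  H_1: rank ker ∂_1 − rank ∂_2 = (13 − 7) − 4 = 2, and the invariant factors of ∂_2 are all 1, so H_1 = Z^2.
  H_2: rank ker ∂_2 − rank ∂_3 = (5 − 4) − 1 = 0, and the invariant factors of ∂_3 are all 1, so H_2 = 0.
  H_3: rank ker ∂_3 − rank ∂_4 = (1 − 1) − 0 = 0, and there is no ∂_4, so H_3 = 0.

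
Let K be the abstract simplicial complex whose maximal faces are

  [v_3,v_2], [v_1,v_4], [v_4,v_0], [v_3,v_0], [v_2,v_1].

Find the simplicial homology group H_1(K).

H_1 ≅ Z.

Take the total order v_0 < v_1 < v_2 < v_3 < v_4 on the vertex set. Then K (dimension 1) consists of the simplices:

  0-simplices (5): [v_0], [v_1], [v_2], [v_3], [v_4]
  1-simplices (5): [v_0,v_3], [v_0,v_4], [v_1,v_2], [v_1,v_4], [v_2,v_3]

giving chain groups C_0 ≅ Z^5, C_1 ≅ Z^5.

∂_1: C_1 → C_0 maps an edge to its endpoints' difference, ∂[p,q] = q − p. For instance
  ∂[v_2,v_3] = [v_3] − [v_2].
The 5×5 boundary matrix has rank 4 and Smith normal form diag(1,1,1,1).

Computing H_k = (kernel of ∂_k) / (image of ∂_{k+1}):

  H_1: rank ker ∂_1 − rank ∂_2 = (5 − 4) − 0 = 1, and there is no ∂_2, so H_1 = Z.

(K is a triangulation of the circle S^1.)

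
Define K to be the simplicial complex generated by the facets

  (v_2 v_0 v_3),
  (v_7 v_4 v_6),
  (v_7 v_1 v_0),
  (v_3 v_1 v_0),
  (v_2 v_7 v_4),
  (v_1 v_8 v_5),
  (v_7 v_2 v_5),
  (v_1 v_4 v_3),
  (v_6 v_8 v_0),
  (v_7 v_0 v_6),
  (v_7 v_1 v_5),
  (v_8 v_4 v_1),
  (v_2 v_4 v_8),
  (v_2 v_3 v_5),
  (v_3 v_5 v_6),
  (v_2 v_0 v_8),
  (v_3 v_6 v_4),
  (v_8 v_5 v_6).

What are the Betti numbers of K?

b_0 = 1, b_1 = 2, b_2 = 1.

Fix the vertex order v_0 < v_1 < v_2 < v_3 < v_4 < v_5 < v_6 < v_7 < v_8 and write every simplex with vertices in increasing order. Then dim K = 2 and the simplices of K are:

  0-simplices (9): [v_0], [v_1], [v_2], [v_3], [v_4], [v_5], [v_6], [v_7], [v_8]
  1-simplices (27): (27 of them)
  2-simplices (18): (18 of them)

Hence C_0 ≅ Z^9, C_1 ≅ Z^27, C_2 ≅ Z^18.

∂_1: C_1 → C_0 maps an edge to its endpoints' difference, ∂[p,q] = q − p. For instance
  ∂[v_1,v_8] = [v_8] − [v_1].
The resulting 9×27 matrix has rank 8, and its Smith normal form has invariant factors (1,1,1,1,1,1,1,1).

Boundary ∂_2: C_2 → C_1 sends each 2-simplex [p,q,r] to [q,r] − [p,r] + [p,q]. For instance
  ∂[v_0,v_6,v_7] = [v_6,v_7] − [v_0,v_7] + [v_0,v_6],
  ∂[v_0,v_2,v_3] = [v_2,v_3] − [v_0,v_3] + [v_0,v_2].
The resulting 27×18 matrix has rank 17, and its Smith normal form has invariant factors (1,1,1,1,1,1,1,1,1,1,1,1,1,1,1,1,1).

Reading off H_k = ker ∂_k / im ∂_{k+1}:

  H_0: rank C_0 − rank ∂_1 = 9 − 8 = 1, and the invariant factors of ∂_1 are all 1, so H_0 = Z.
  H_1: rank ker ∂_1 − rank ∂_2 = (27 − 8) − 17 = 2, and the invariant factors of ∂_2 are all 1, so H_1 = Z^2.
  H_2: rank ker ∂_2 − rank ∂_3 = (18 − 17) − 0 = 1, and there is no ∂_3, so H_2 = Z.

Hence the Betti numbers are b_0 = 1, b_1 = 2, b_2 = 1.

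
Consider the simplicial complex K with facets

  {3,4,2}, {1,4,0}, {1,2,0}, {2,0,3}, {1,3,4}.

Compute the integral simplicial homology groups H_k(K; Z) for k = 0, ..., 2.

H_0 = Z,  H_1 = Z,  H_2 = 0.

We work with the vertex ordering 0 < 1 < 2 < 3 < 4. The simplices of K, each written with vertices in increasing order, are:

  0-simplices (5): [0], [1], [2], [3], [4]
  1-simplices (10): [0,1], [0,2], [0,3], [0,4], [1,2], [1,3], [1,4], [2,3], [2,4], [3,4]
  2-simplices (5): [0,1,2], [0,1,4], [0,2,3], [1,3,4], [2,3,4]

giving chain groups C_0 ≅ Z^5, C_1 ≅ Z^10, C_2 ≅ Z^5.

∂_1: C_1 → C_0 is given by ∂[p,q] = [q] − [p]. For instance
  ∂[1,2] = [2] − [1].
As a 5×10 matrix over Z this has rank 4, with invariant factors (1,1,1,1).

∂_2: C_2 → C_1 acts by ∂[p,q,r] = [q,r] − [p,r] + [p,q]. For instance
  ∂[1,3,4] = [3,4] − [1,4] + [1,3],
  ∂[0,2,3] = [2,3] − [0,3] + [0,2].
The 10×5 boundary matrix has rank 5 and Smith normal form diag(1,1,1,1,1).

Now H_k = ker ∂_k / im ∂_{k+1}, so:

  H_0: rank C_0 − rank ∂_1 = 5 − 4 = 1, and the invariant factors of ∂_1 are all 1, so H_0 = Z.
  H_1: rank ker ∂_1 − rank ∂_2 = (10 − 4) − 5 = 1, and the invariant factors of ∂_2 are all 1, so H_1 = Z.
  H_2: rank ker ∂_2 − rank ∂_3 = (5 − 5) − 0 = 0, and there is no ∂_3, so H_2 = 0.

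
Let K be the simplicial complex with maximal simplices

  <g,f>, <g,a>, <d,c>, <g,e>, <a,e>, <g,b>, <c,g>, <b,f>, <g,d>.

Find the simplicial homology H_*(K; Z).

H_0 = Z,  H_1 = Z^3.

Take the total order a < b < c < d < e < f < g on the vertex set. Then K (dimension 1) consists of the simplices:

  0-simplices (7): a, b, c, d, e, f, g
  1-simplices (9): ae, ag, bf, bg, cd, cg, dg, eg, fg

Hence C_0 ≅ Z^7, C_1 ≅ Z^9.

The boundary map ∂_1: C_1 → C_0 is given by ∂[p,q] = [q] − [p].
The resulting 7×9 matrix has rank 6, and its Smith normal form has invariant factors (1,1,1,1,1,1).

From H_k ≅ ker(∂_k) / im(∂_{k+1}) we obtain:

  H_0: rank C_0 − rank ∂_1 = 7 − 6 = 1, and the invariant factors of ∂_1 are all 1, so H_0 ≅ Z.
  H_1: rank ker ∂_1 − rank ∂_2 = (9 − 6) − 0 = 3, and there is no ∂_2, so H_1 ≅ Z^3.

(K is a triangulation of a wedge of 3 circles.)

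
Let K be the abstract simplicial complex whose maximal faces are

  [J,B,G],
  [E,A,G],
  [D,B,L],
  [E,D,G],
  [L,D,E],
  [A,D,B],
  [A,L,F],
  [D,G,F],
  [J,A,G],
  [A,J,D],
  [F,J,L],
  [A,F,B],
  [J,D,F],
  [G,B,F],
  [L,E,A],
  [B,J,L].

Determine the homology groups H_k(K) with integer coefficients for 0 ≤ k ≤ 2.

H_0 = Z,  H_1 = Z^2,  H_2 = Z.

Order the vertices as A < B < D < E < F < G < J < L. Listing each simplex with vertices in this order, K has dimension 2 with simplices:

  0-simplices (8): A, B, D, E, F, G, J, L
  1-simplices (24): AB, AD, AE, AF, AG, AJ, AL, BD, BF, BG, BJ, BL, DE, DF, DG, DJ, DL, EG, EL, FG, FJ, FL, GJ, JL
  2-simplices (16): ABD, ABF, ADJ, AEG, AEL, AFL, AGJ, BDL, BFG, BGJ, BJL, DEG, DEL, DFG, DFJ, FJL

Hence C_0 ≅ Z^8, C_1 ≅ Z^24, C_2 ≅ Z^16.

∂_1: C_1 → C_0 maps an edge to its endpoints' difference, ∂[p,q] = q − p. For instance
  ∂DL = L − D.
The 8×24 boundary matrix has rank 7 and Smith normal form diag(1,1,1,1,1,1,1).

The boundary map ∂_2: C_2 → C_1 sends each 2-simplex [p,q,r] to [q,r] − [p,r] + [p,q]. For instance
  ∂BDL = DL − BL + BD,
  ∂AFL = FL − AL + AF.
This gives a 24×16 integer matrix of rank 15; reducing to Smith normal form yields diagonal entries (1,1,1,1,1,1,1,1,1,1,1,1,1,1,1).

Reading off H_k = ker ∂_k / im ∂_{k+1}:

  H_0: rank C_0 − rank ∂_1 = 8 − 7 = 1, and the invariant factors of ∂_1 are all 1, so H_0 ≅ Z.
  H_1: rank ker ∂_1 − rank ∂_2 = (24 − 7) − 15 = 2, and the invariant factors of ∂_2 are all 1, so H_1 ≅ Z^2.
  H_2: rank ker ∂_2 − rank ∂_3 = (16 − 15) − 0 = 1, and there is no ∂_3, so H_2 ≅ Z.

As a check, the Euler characteristic is 8 − 24 + 16 = 0, which agrees with 1 − 2 + 1 = 0.
(K is a triangulation of the torus T^2.)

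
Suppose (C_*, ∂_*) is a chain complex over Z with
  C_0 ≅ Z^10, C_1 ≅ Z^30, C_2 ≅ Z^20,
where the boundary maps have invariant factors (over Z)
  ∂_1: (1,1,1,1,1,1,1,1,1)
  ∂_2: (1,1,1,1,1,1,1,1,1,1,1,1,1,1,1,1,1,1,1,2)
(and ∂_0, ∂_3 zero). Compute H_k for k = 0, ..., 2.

H_0 = Z,  H_1 = Z ⊕ Z/2,  H_2 = 0.

H_0: b_0 = 10 − 0 − 9 = 1; torsion from ∂_1 factors > 1: none. So H_0 = Z.
H_1: b_1 = 30 − 9 − 20 = 1; torsion from ∂_2 factors > 1: [2]. So H_1 = Z ⊕ Z/2.
H_2: b_2 = 20 − 20 − 0 = 0; torsion from ∂_3 factors > 1: none. So H_2 = 0.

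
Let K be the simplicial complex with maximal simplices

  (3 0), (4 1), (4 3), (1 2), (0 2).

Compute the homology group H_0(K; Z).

H_0 ≅ Z.

K has 5 vertices, 5 edges.
rank ∂_0 = 0, rank ∂_1 = 4 ⇒ b_0 = 5 − 0 − 4 = 1; all invariant factors of ∂_1 are 1 so no torsion. So H_0 ≅ Z.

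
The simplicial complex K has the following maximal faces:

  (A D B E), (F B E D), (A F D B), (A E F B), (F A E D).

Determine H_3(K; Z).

Fix the vertex order A < B < D < E < F and write every simplex with vertices in increasing order. Then dim K = 3 and the simplices of K are:

  0-simplices (5): A, B, D, E, F
  1-simplices (10): AB, AD, AE, AF, BD, BE, BF, DE, DF, EF
  2-simplices (10): ABD, ABE, ABF, ADE, ADF, AEF, BDE, BDF, BEF, DEF
  3-simplices (5): ABDE, ABDF, ABEF, ADEF, BDEF

so the chain groups are C_0 ≅ Z^5, C_1 ≅ Z^10, C_2 ≅ Z^10, C_3 ≅ Z^5.

The boundary map ∂_1: C_1 → C_0 maps an edge to its endpoints' difference, ∂[p,q] = q − p. For instance
  ∂AD = D − A.
As a 5×10 matrix over Z this has rank 4, with invariant factors (1,1,1,1).

The boundary map ∂_2: C_2 → C_1 acts by ∂[p,q,r] = [q,r] − [p,r] + [p,q]. For instance
  ∂DEF = EF − DF + DE,
  ∂AEF = EF − AF + AE.
The 10×10 boundary matrix has rank 6 and Smith normal form diag(1,1,1,1,1,1).

The boundary map ∂_3: C_3 → C_2 sends each 3-simplex σ to the alternating sum Σ_i (−1)^i (σ with its i-th vertex removed). For instance
  ∂ABDE = BDE − ADE + ABE − ABD,
  ∂ABDF = BDF − ADF + ABF − ABD.
As a 10×5 matrix over Z this has rank 4, with invariant factors (1,1,1,1).

Computing H_k = (kernel of ∂_k) / (image of ∂_{k+1}):

  H_3: rank ker ∂_3 − rank ∂_4 = (5 − 4) − 0 = 1, and there is no ∂_4, so H_3 ≅ Z.

H_3 = Z.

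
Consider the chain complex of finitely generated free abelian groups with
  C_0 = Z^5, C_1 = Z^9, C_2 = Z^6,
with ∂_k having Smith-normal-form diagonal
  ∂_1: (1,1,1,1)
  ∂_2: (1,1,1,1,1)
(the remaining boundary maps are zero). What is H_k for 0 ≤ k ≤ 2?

H_0 ≅ Z,  H_1 = 0,  H_2 ≅ Z.

H_0: b_0 = 5 − 0 − 4 = 1; torsion from ∂_1 factors > 1: none. So H_0 ≅ Z.
H_1: b_1 = 9 − 4 − 5 = 0; torsion from ∂_2 factors > 1: none. So H_1 ≅ 0.
H_2: b_2 = 6 − 5 − 0 = 1; torsion from ∂_3 factors > 1: none. So H_2 ≅ Z.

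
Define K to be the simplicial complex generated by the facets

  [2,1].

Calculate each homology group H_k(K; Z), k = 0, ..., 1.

Fix the vertex order 1 < 2 and write every simplex with vertices in increasing order. Then dim K = 1 and the simplices of K are:

  0-simplices (2): [1], [2]
  1-simplices (1): [1,2]

giving chain groups C_0 ≅ Z^2, C_1 ≅ Z^1.

Boundary ∂_1: C_1 → C_0 maps an edge to its endpoints' difference, ∂[p,q] = q − p. For instance
  ∂[1,2] = [2] − [1].
The 2×1 boundary matrix has rank 1 and Smith normal form diag(1).

Reading off H_k = ker ∂_k / im ∂_{k+1}:

  H_0: rank C_0 − rank ∂_1 = 2 − 1 = 1, and the invariant factors of ∂_1 are all 1, so H_0 = Z.
  H_1: rank ker ∂_1 − rank ∂_2 = (1 − 1) − 0 = 0, and there is no ∂_2, so H_1 = 0.

(K is a triangulation of the 1-simplex.)

H_0 = Z,  H_1 = 0.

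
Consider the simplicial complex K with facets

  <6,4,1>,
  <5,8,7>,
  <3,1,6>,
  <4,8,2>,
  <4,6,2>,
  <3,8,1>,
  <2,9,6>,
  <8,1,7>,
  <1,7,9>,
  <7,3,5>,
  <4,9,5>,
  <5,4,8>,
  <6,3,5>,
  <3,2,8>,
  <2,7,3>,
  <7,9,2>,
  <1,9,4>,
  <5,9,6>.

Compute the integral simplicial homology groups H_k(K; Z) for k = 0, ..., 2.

H_0 = Z,  H_1 = Z ⊕ Z/2,  H_2 = 0.

Order the vertices as 1 < 2 < 3 < 4 < 5 < 6 < 7 < 8 < 9. Listing each simplex with vertices in this order, K has dimension 2 with simplices:

  0-simplices (9): [1], [2], [3], [4], [5], [6], [7], [8], [9]
  1-simplices (27): (27 of them)
  2-simplices (18): [1,3,6], [1,3,8], [1,4,6], [1,4,9], [1,7,8], [1,7,9], [2,3,7], [2,3,8], [2,4,6], [2,4,8], [2,6,9], [2,7,9], [3,5,6], [3,5,7], [4,5,8], [4,5,9], [5,6,9], [5,7,8]

giving chain groups C_0 ≅ Z^9, C_1 ≅ Z^27, C_2 ≅ Z^18.

The boundary map ∂_1: C_1 → C_0 sends each edge [p,q] (with p < q) to q − p. For instance
  ∂[4,6] = [6] − [4].
This gives a 9×27 integer matrix of rank 8; reducing to Smith normal form yields diagonal entries (1,1,1,1,1,1,1,1).

∂_2: C_2 → C_1 acts by ∂[p,q,r] = [q,r] − [p,r] + [p,q]. For instance
  ∂[2,4,8] = [4,8] − [2,8] + [2,4],
  ∂[1,7,8] = [7,8] − [1,8] + [1,7].
The 27×18 boundary matrix has rank 18 and Smith normal form diag(1,1,1,1,1,1,1,1,1,1,1,1,1,1,1,1,1,2).

Now H_k = ker ∂_k / im ∂_{k+1}, so:

  H_0: rank C_0 − rank ∂_1 = 9 − 8 = 1, and the invariant factors of ∂_1 are all 1, so H_0 ≅ Z.
  H_1: rank ker ∂_1 − rank ∂_2 = (27 − 8) − 18 = 1, and ∂_2 has invariant factor 2 > 1, so H_1 ≅ Z ⊕ Z/2.
  H_2: rank ker ∂_2 − rank ∂_3 = (18 − 18) − 0 = 0, and there is no ∂_3, so H_2 ≅ 0.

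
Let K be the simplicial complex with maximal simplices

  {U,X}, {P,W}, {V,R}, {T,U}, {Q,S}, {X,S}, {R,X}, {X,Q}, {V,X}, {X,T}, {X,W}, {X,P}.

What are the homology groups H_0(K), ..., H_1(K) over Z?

H_0 = Z,  H_1 = Z^4.

Fix the vertex order P < Q < R < S < T < U < V < W < X and write every simplex with vertices in increasing order. Then dim K = 1 and the simplices of K are:

  0-simplices (9): P, Q, R, S, T, U, V, W, X
  1-simplices (12): PW, PX, QS, QX, RV, RX, SX, TU, TX, UX, VX, WX

Hence C_0 ≅ Z^9, C_1 ≅ Z^12.

The boundary map ∂_1: C_1 → C_0 sends each edge [p,q] (with p < q) to q − p. For instance
  ∂VX = X − V.
This gives a 9×12 integer matrix of rank 8; reducing to Smith normal form yields diagonal entries (1,1,1,1,1,1,1,1).

Now H_k = ker ∂_k / im ∂_{k+1}, so:

  H_0: rank C_0 − rank ∂_1 = 9 − 8 = 1, and the invariant factors of ∂_1 are all 1, so H_0 ≅ Z.
  H_1: rank ker ∂_1 − rank ∂_2 = (12 − 8) − 0 = 4, and there is no ∂_2, so H_1 ≅ Z^4.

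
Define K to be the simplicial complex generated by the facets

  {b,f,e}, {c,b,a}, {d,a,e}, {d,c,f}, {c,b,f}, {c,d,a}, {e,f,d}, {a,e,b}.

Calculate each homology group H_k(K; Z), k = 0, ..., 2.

K has 6 vertices, 12 edges, 8 triangles.
rank ∂_0 = 0, rank ∂_1 = 5 ⇒ b_0 = 6 − 0 − 5 = 1; all invariant factors of ∂_1 are 1 so no torsion. So H_0 = Z.
rank ∂_1 = 5, rank ∂_2 = 7 ⇒ b_1 = 12 − 5 − 7 = 0; all invariant factors of ∂_2 are 1 so no torsion. So H_1 = 0.
rank ∂_2 = 7, rank ∂_3 = 0 ⇒ b_2 = 8 − 7 − 0 = 1. So H_2 = Z.

H_0 = Z,  H_1 = 0,  H_2 = Z.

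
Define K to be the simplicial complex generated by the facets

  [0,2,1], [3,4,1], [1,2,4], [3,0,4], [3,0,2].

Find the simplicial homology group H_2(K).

H_2 ≅ 0.

Order the vertices as 0 < 1 < 2 < 3 < 4. Listing each simplex with vertices in this order, K has dimension 2 with simplices:

  0-simplices (5): [0], [1], [2], [3], [4]
  1-simplices (10): [0,1], [0,2], [0,3], [0,4], [1,2], [1,3], [1,4], [2,3], [2,4], [3,4]
  2-simplices (5): [0,1,2], [0,2,3], [0,3,4], [1,2,4], [1,3,4]

so the chain groups are C_0 ≅ Z^5, C_1 ≅ Z^10, C_2 ≅ Z^5.

The boundary map ∂_1: C_1 → C_0 sends each edge [p,q] (with p < q) to q − p.
The resulting 5×10 matrix has rank 4, and its Smith normal form has invariant factors (1,1,1,1).

∂_2: C_2 → C_1 sends each 2-simplex [p,q,r] to [q,r] − [p,r] + [p,q]. For instance
  ∂[0,1,2] = [1,2] − [0,2] + [0,1],
  ∂[0,3,4] = [3,4] − [0,4] + [0,3].
As a 10×5 matrix over Z this has rank 5, with invariant factors (1,1,1,1,1).

Reading off H_k = ker ∂_k / im ∂_{k+1}:

  H_2: rank ker ∂_2 − rank ∂_3 = (5 − 5) − 0 = 0, and there is no ∂_3, so H_2 = 0.

(K is a triangulation of the Möbius band.)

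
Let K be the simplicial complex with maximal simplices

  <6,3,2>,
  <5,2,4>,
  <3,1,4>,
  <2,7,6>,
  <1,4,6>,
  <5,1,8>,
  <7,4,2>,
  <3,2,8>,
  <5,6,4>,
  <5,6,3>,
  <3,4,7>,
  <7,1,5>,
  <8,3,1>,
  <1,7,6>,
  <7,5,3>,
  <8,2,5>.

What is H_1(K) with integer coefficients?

H_1 ≅ Z^2.

Fix the vertex order 1 < 2 < 3 < 4 < 5 < 6 < 7 < 8 and write every simplex with vertices in increasing order. Then dim K = 2 and the simplices of K are:

  0-simplices (8): [1], [2], [3], [4], [5], [6], [7], [8]
  1-simplices (24): (24 of them)
  2-simplices (16): [1,3,4], [1,3,8], [1,4,6], [1,5,7], [1,5,8], [1,6,7], [2,3,6], [2,3,8], [2,4,5], [2,4,7], [2,5,8], [2,6,7], [3,4,7], [3,5,6], [3,5,7], [4,5,6]

so the chain groups are C_0 ≅ Z^8, C_1 ≅ Z^24, C_2 ≅ Z^16.

∂_1: C_1 → C_0 is given by ∂[p,q] = [q] − [p].
This gives a 8×24 integer matrix of rank 7; reducing to Smith normal form yields diagonal entries (1,1,1,1,1,1,1).

Boundary ∂_2: C_2 → C_1 acts by ∂[p,q,r] = [q,r] − [p,r] + [p,q]. For instance
  ∂[4,5,6] = [5,6] − [4,6] + [4,5],
  ∂[1,4,6] = [4,6] − [1,6] + [1,4].
As a 24×16 matrix over Z this has rank 15, with invariant factors (1,1,1,1,1,1,1,1,1,1,1,1,1,1,1).

From H_k ≅ ker(∂_k) / im(∂_{k+1}) we obtain:

  H_1: rank ker ∂_1 − rank ∂_2 = (24 − 7) − 15 = 2, and the invariant factors of ∂_2 are all 1, so H_1 ≅ Z^2.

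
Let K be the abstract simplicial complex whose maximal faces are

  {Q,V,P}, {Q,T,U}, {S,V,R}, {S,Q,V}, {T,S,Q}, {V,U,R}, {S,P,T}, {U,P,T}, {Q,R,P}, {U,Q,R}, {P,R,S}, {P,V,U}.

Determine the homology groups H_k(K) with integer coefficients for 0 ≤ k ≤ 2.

H_0 ≅ Z,  H_1 ≅ Z/2,  H_2 = 0.

Fix the vertex order P < Q < R < S < T < U < V and write every simplex with vertices in increasing order. Then dim K = 2 and the simplices of K are:

  0-simplices (7): P, Q, R, S, T, U, V
  1-simplices (18): PQ, PR, PS, PT, PU, PV, QR, QS, QT, QU, QV, RS, RU, RV, ST, SV, TU, UV
  2-simplices (12): PQR, PQV, PRS, PST, PTU, PUV, QRU, QST, QSV, QTU, RSV, RUV

giving chain groups C_0 ≅ Z^7, C_1 ≅ Z^18, C_2 ≅ Z^12.

Boundary ∂_1: C_1 → C_0 is given by ∂[p,q] = [q] − [p]. For instance
  ∂RS = S − R.
As a 7×18 matrix over Z this has rank 6, with invariant factors (1,1,1,1,1,1).

Boundary ∂_2: C_2 → C_1 maps a triangle to the signed sum of its edges. For instance
  ∂PUV = UV − PV + PU,
  ∂PQR = QR − PR + PQ.
The resulting 18×12 matrix has rank 12, and its Smith normal form has invariant factors (1,1,1,1,1,1,1,1,1,1,1,2).

Now H_k = ker ∂_k / im ∂_{k+1}, so:

  H_0: rank C_0 − rank ∂_1 = 7 − 6 = 1, and the invariant factors of ∂_1 are all 1, so H_0 ≅ Z.
  H_1: rank ker ∂_1 − rank ∂_2 = (18 − 6) − 12 = 0, and ∂_2 has invariant factor 2 > 1, so H_1 ≅ Z/2.
  H_2: rank ker ∂_2 − rank ∂_3 = (12 − 12) − 0 = 0, and there is no ∂_3, so H_2 ≅ 0.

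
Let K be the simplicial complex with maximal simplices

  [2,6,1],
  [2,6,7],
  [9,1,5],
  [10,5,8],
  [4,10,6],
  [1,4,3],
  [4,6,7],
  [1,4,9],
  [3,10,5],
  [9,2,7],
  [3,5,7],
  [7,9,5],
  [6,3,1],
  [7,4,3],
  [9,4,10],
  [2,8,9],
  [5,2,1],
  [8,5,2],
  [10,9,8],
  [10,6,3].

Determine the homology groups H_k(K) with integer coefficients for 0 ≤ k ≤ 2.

H_0 ≅ Z,  H_1 ≅ Z × Z/2,  H_2 = 0.

Take the total order 1 < 2 < 3 < 4 < 5 < 6 < 7 < 8 < 9 < 10 on the vertex set. Then K (dimension 2) consists of the simplices:

  0-simplices (10): [1], [2], [3], [4], [5], [6], [7], [8], [9], [10]
  1-simplices (30): (30 of them)
  2-simplices (20): (20 of them)

giving chain groups C_0 ≅ Z^10, C_1 ≅ Z^30, C_2 ≅ Z^20.

The boundary map ∂_1: C_1 → C_0 is given by ∂[p,q] = [q] − [p].
The resulting 10×30 matrix has rank 9, and its Smith normal form has invariant factors (1,1,1,1,1,1,1,1,1).

Boundary ∂_2: C_2 → C_1 maps a triangle to the signed sum of its edges. For instance
  ∂[5,8,10] = [8,10] − [5,10] + [5,8],
  ∂[4,6,10] = [6,10] − [4,10] + [4,6].
This gives a 30×20 integer matrix of rank 20; reducing to Smith normal form yields diagonal entries (1,1,1,1,1,1,1,1,1,1,1,1,1,1,1,1,1,1,1,2).

From H_k ≅ ker(∂_k) / im(∂_{k+1}) we obtain:

  H_0: rank C_0 − rank ∂_1 = 10 − 9 = 1, and the invariant factors of ∂_1 are all 1, so H_0 = Z.
  H_1: rank ker ∂_1 − rank ∂_2 = (30 − 9) − 20 = 1, and ∂_2 has invariant factor 2 > 1, so H_1 = Z × Z/2.
  H_2: rank ker ∂_2 − rank ∂_3 = (20 − 20) − 0 = 0, and there is no ∂_3, so H_2 = 0.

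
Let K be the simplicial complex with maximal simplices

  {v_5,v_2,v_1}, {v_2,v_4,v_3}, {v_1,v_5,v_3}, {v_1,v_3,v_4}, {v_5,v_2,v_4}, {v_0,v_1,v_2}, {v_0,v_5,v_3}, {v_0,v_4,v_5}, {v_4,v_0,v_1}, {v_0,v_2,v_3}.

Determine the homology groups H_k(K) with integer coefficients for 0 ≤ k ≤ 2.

Fix the vertex order v_0 < v_1 < v_2 < v_3 < v_4 < v_5 and write every simplex with vertices in increasing order. Then dim K = 2 and the simplices of K are:

  0-simplices (6): [v_0], [v_1], [v_2], [v_3], [v_4], [v_5]
  1-simplices (15): (15 of them)
  2-simplices (10): [v_0,v_1,v_2], [v_0,v_1,v_4], [v_0,v_2,v_3], [v_0,v_3,v_5], [v_0,v_4,v_5], [v_1,v_2,v_5], [v_1,v_3,v_4], [v_1,v_3,v_5], [v_2,v_3,v_4], [v_2,v_4,v_5]

Hence C_0 ≅ Z^6, C_1 ≅ Z^15, C_2 ≅ Z^10.

Boundary ∂_1: C_1 → C_0 is given by ∂[p,q] = [q] − [p]. For instance
  ∂[v_1,v_5] = [v_5] − [v_1].
The resulting 6×15 matrix has rank 5, and its Smith normal form has invariant factors (1,1,1,1,1).

Boundary ∂_2: C_2 → C_1 sends each 2-simplex [p,q,r] to [q,r] − [p,r] + [p,q]. For instance
  ∂[v_0,v_2,v_3] = [v_2,v_3] − [v_0,v_3] + [v_0,v_2],
  ∂[v_0,v_4,v_5] = [v_4,v_5] − [v_0,v_5] + [v_0,v_4].
As a 15×10 matrix over Z this has rank 10, with invariant factors (1,1,1,1,1,1,1,1,1,2).

Computing H_k = (kernel of ∂_k) / (image of ∂_{k+1}):

  H_0: rank C_0 − rank ∂_1 = 6 − 5 = 1, and the invariant factors of ∂_1 are all 1, so H_0 ≅ Z.
  H_1: rank ker ∂_1 − rank ∂_2 = (15 − 5) − 10 = 0, and ∂_2 has invariant factor 2 > 1, so H_1 ≅ Z_2.
  H_2: rank ker ∂_2 − rank ∂_3 = (10 − 10) − 0 = 0, and there is no ∂_3, so H_2 ≅ 0.

H_0 = Z,  H_1 = Z_2,  H_2 = 0.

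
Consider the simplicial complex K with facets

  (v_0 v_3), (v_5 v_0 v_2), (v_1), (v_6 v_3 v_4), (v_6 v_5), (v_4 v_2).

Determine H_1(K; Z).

Take the total order v_0 < v_1 < v_2 < v_3 < v_4 < v_5 < v_6 on the vertex set. Then K (dimension 2) consists of the simplices:

  0-simplices (7): [v_0], [v_1], [v_2], [v_3], [v_4], [v_5], [v_6]
  1-simplices (9): [v_0,v_2], [v_0,v_3], [v_0,v_5], [v_2,v_4], [v_2,v_5], [v_3,v_4], [v_3,v_6], [v_4,v_6], [v_5,v_6]
  2-simplices (2): [v_0,v_2,v_5], [v_3,v_4,v_6]

so the chain groups are C_0 ≅ Z^7, C_1 ≅ Z^9, C_2 ≅ Z^2.

Boundary ∂_1: C_1 → C_0 maps an edge to its endpoints' difference, ∂[p,q] = q − p. For instance
  ∂[v_5,v_6] = [v_6] − [v_5].
As a 7×9 matrix over Z this has rank 5, with invariant factors (1,1,1,1,1).

The boundary map ∂_2: C_2 → C_1 sends each 2-simplex [p,q,r] to [q,r] − [p,r] + [p,q]. For instance
  ∂[v_3,v_4,v_6] = [v_4,v_6] − [v_3,v_6] + [v_3,v_4],
  ∂[v_0,v_2,v_5] = [v_2,v_5] − [v_0,v_5] + [v_0,v_2].
The resulting 9×2 matrix has rank 2, and its Smith normal form has invariant factors (1,1).

Computing H_k = (kernel of ∂_k) / (image of ∂_{k+1}):

  H_1: rank ker ∂_1 − rank ∂_2 = (9 − 5) − 2 = 2, and the invariant factors of ∂_2 are all 1, so H_1 ≅ Z^2.

H_1 = Z^2.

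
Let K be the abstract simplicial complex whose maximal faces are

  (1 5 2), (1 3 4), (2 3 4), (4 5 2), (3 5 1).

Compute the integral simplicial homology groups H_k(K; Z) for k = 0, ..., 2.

Take the total order 1 < 2 < 3 < 4 < 5 on the vertex set. Then K (dimension 2) consists of the simplices:

  0-simplices (5): [1], [2], [3], [4], [5]
  1-simplices (10): [1,2], [1,3], [1,4], [1,5], [2,3], [2,4], [2,5], [3,4], [3,5], [4,5]
  2-simplices (5): [1,2,5], [1,3,4], [1,3,5], [2,3,4], [2,4,5]

so the chain groups are C_0 ≅ Z^5, C_1 ≅ Z^10, C_2 ≅ Z^5.

The boundary map ∂_1: C_1 → C_0 sends each edge [p,q] (with p < q) to q − p. For instance
  ∂[1,2] = [2] − [1].
The resulting 5×10 matrix has rank 4, and its Smith normal form has invariant factors (1,1,1,1).

∂_2: C_2 → C_1 maps a triangle to the signed sum of its edges. For instance
  ∂[1,3,5] = [3,5] − [1,5] + [1,3],
  ∂[2,3,4] = [3,4] − [2,4] + [2,3].
The 10×5 boundary matrix has rank 5 and Smith normal form diag(1,1,1,1,1).

From H_k ≅ ker(∂_k) / im(∂_{k+1}) we obtain:

  H_0: rank C_0 − rank ∂_1 = 5 − 4 = 1, and the invariant factors of ∂_1 are all 1, so H_0 ≅ Z.
  H_1: rank ker ∂_1 − rank ∂_2 = (10 − 4) − 5 = 1, and the invariant factors of ∂_2 are all 1, so H_1 ≅ Z.
  H_2: rank ker ∂_2 − rank ∂_3 = (5 − 5) − 0 = 0, and there is no ∂_3, so H_2 ≅ 0.

As a check, the Euler characteristic is 5 − 10 + 5 = 0, which agrees with 1 − 1 + 0 = 0.
(K is a triangulation of the Möbius band.)

H_0 = Z,  H_1 = Z,  H_2 = 0.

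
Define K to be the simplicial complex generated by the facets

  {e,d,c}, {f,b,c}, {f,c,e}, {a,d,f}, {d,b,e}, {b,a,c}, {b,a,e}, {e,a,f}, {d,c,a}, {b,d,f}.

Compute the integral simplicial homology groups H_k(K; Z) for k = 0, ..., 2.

H_0 ≅ Z,  H_1 ≅ Z/2,  H_2 = 0.

Take the total order a < b < c < d < e < f on the vertex set. Then K (dimension 2) consists of the simplices:

  0-simplices (6): a, b, c, d, e, f
  1-simplices (15): ab, ac, ad, ae, af, bc, bd, be, bf, cd, ce, cf, de, df, ef
  2-simplices (10): abc, abe, acd, adf, aef, bcf, bde, bdf, cde, cef

giving chain groups C_0 ≅ Z^6, C_1 ≅ Z^15, C_2 ≅ Z^10.

The boundary map ∂_1: C_1 → C_0 maps an edge to its endpoints' difference, ∂[p,q] = q − p.
This gives a 6×15 integer matrix of rank 5; reducing to Smith normal form yields diagonal entries (1,1,1,1,1).

Boundary ∂_2: C_2 → C_1 acts by ∂[p,q,r] = [q,r] − [p,r] + [p,q]. For instance
  ∂acd = cd − ad + ac,
  ∂cde = de − ce + cd.
This gives a 15×10 integer matrix of rank 10; reducing to Smith normal form yields diagonal entries (1,1,1,1,1,1,1,1,1,2).

From H_k ≅ ker(∂_k) / im(∂_{k+1}) we obtain:

  H_0: rank C_0 − rank ∂_1 = 6 − 5 = 1, and the invariant factors of ∂_1 are all 1, so H_0 = Z.
  H_1: rank ker ∂_1 − rank ∂_2 = (15 − 5) − 10 = 0, and ∂_2 has invariant factor 2 > 1, so H_1 = Z/2.
  H_2: rank ker ∂_2 − rank ∂_3 = (10 − 10) − 0 = 0, and there is no ∂_3, so H_2 = 0.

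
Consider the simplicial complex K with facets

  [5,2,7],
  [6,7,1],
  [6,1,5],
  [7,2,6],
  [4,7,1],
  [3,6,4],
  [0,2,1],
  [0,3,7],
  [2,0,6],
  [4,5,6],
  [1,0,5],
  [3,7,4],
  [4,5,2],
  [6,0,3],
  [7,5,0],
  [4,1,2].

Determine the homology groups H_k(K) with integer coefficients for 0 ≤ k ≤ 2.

Fix the vertex order 0 < 1 < 2 < 3 < 4 < 5 < 6 < 7 and write every simplex with vertices in increasing order. Then dim K = 2 and the simplices of K are:

  0-simplices (8): [0], [1], [2], [3], [4], [5], [6], [7]
  1-simplices (24): (24 of them)
  2-simplices (16): [0,1,2], [0,1,5], [0,2,6], [0,3,6], [0,3,7], [0,5,7], [1,2,4], [1,4,7], [1,5,6], [1,6,7], [2,4,5], [2,5,7], [2,6,7], [3,4,6], [3,4,7], [4,5,6]

giving chain groups C_0 ≅ Z^8, C_1 ≅ Z^24, C_2 ≅ Z^16.

∂_1: C_1 → C_0 maps an edge to its endpoints' difference, ∂[p,q] = q − p. For instance
  ∂[2,5] = [5] − [2].
The 8×24 boundary matrix has rank 7 and Smith normal form diag(1,1,1,1,1,1,1).

The boundary map ∂_2: C_2 → C_1 sends each 2-simplex [p,q,r] to [q,r] − [p,r] + [p,q]. For instance
  ∂[0,3,6] = [3,6] − [0,6] + [0,3],
  ∂[3,4,6] = [4,6] − [3,6] + [3,4].
As a 24×16 matrix over Z this has rank 15, with invariant factors (1,1,1,1,1,1,1,1,1,1,1,1,1,1,1).

Computing H_k = (kernel of ∂_k) / (image of ∂_{k+1}):

  H_0: rank C_0 − rank ∂_1 = 8 − 7 = 1, and the invariant factors of ∂_1 are all 1, so H_0 = Z.
  H_1: rank ker ∂_1 − rank ∂_2 = (24 − 7) − 15 = 2, and the invariant factors of ∂_2 are all 1, so H_1 = Z^2.
  H_2: rank ker ∂_2 − rank ∂_3 = (16 − 15) − 0 = 1, and there is no ∂_3, so H_2 = Z.

(K is a triangulation of the torus T^2.)

H_0 = Z,  H_1 = Z^2,  H_2 = Z.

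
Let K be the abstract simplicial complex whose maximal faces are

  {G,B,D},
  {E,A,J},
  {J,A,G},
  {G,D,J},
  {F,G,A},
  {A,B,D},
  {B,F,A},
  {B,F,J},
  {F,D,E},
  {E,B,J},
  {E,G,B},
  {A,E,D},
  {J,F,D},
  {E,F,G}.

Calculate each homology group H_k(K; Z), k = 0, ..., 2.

Fix the vertex order A < B < D < E < F < G < J and write every simplex with vertices in increasing order. Then dim K = 2 and the simplices of K are:

  0-simplices (7): A, B, D, E, F, G, J
  1-simplices (21): AB, AD, AE, AF, AG, AJ, BD, BE, BF, BG, BJ, DE, DF, DG, DJ, EF, EG, EJ, FG, FJ, GJ
  2-simplices (14): ABD, ABF, ADE, AEJ, AFG, AGJ, BDG, BEG, BEJ, BFJ, DEF, DFJ, DGJ, EFG

giving chain groups C_0 ≅ Z^7, C_1 ≅ Z^21, C_2 ≅ Z^14.

Boundary ∂_1: C_1 → C_0 is given by ∂[p,q] = [q] − [p].
As a 7×21 matrix over Z this has rank 6, with invariant factors (1,1,1,1,1,1).

∂_2: C_2 → C_1 sends each 2-simplex [p,q,r] to [q,r] − [p,r] + [p,q]. For instance
  ∂ADE = DE − AE + AD,
  ∂DEF = EF − DF + DE.
This gives a 21×14 integer matrix of rank 13; reducing to Smith normal form yields diagonal entries (1,1,1,1,1,1,1,1,1,1,1,1,1).

Computing H_k = (kernel of ∂_k) / (image of ∂_{k+1}):

  H_0: rank C_0 − rank ∂_1 = 7 − 6 = 1, and the invariant factors of ∂_1 are all 1, so H_0 = Z.
  H_1: rank ker ∂_1 − rank ∂_2 = (21 − 6) − 13 = 2, and the invariant factors of ∂_2 are all 1, so H_1 = Z^2.
  H_2: rank ker ∂_2 − rank ∂_3 = (14 − 13) − 0 = 1, and there is no ∂_3, so H_2 = Z.

As a check, the Euler characteristic is 7 − 21 + 14 = 0, which agrees with 1 − 2 + 1 = 0.
(K is a triangulation of the torus T^2.)

H_0 ≅ Z,  H_1 ≅ Z^2,  H_2 ≅ Z.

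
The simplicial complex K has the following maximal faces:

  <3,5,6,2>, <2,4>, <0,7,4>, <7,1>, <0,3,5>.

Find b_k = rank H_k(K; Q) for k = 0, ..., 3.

Order the vertices as 0 < 1 < 2 < 3 < 4 < 5 < 6 < 7. Listing each simplex with vertices in this order, K has dimension 3 with simplices:

  0-simplices (8): [0], [1], [2], [3], [4], [5], [6], [7]
  1-simplices (13): [0,3], [0,4], [0,5], [0,7], [1,7], [2,3], [2,4], [2,5], [2,6], [3,5], [3,6], [4,7], [5,6]
  2-simplices (6): [0,3,5], [0,4,7], [2,3,5], [2,3,6], [2,5,6], [3,5,6]
  3-simplices (1): [2,3,5,6]

giving chain groups C_0 ≅ Z^8, C_1 ≅ Z^13, C_2 ≅ Z^6, C_3 ≅ Z^1.

∂_1: C_1 → C_0 maps an edge to its endpoints' difference, ∂[p,q] = q − p.
The 8×13 boundary matrix has rank 7 and Smith normal form diag(1,1,1,1,1,1,1).

∂_2: C_2 → C_1 sends each 2-simplex [p,q,r] to [q,r] − [p,r] + [p,q]. For instance
  ∂[2,3,5] = [3,5] − [2,5] + [2,3],
  ∂[2,3,6] = [3,6] − [2,6] + [2,3].
The 13×6 boundary matrix has rank 5 and Smith normal form diag(1,1,1,1,1).

∂_3: C_3 → C_2 sends each 3-simplex σ to the alternating sum Σ_i (−1)^i (σ with its i-th vertex removed). For instance
  ∂[2,3,5,6] = [3,5,6] − [2,5,6] + [2,3,6] − [2,3,5].
As a 6×1 matrix over Z this has rank 1, with invariant factors (1).

Computing H_k = (kernel of ∂_k) / (image of ∂_{k+1}):

  H_0: rank C_0 − rank ∂_1 = 8 − 7 = 1, and the invariant factors of ∂_1 are all 1, so H_0 = Z.
  H_1: rank ker ∂_1 − rank ∂_2 = (13 − 7) − 5 = 1, and the invariant factors of ∂_2 are all 1, so H_1 = Z.
  H_2: rank ker ∂_2 − rank ∂_3 = (6 − 5) − 1 = 0, and the invariant factors of ∂_3 are all 1, so H_2 = 0.
  H_3: rank ker ∂_3 − rank ∂_4 = (1 − 1) − 0 = 0, and there is no ∂_4, so H_3 = 0.

Hence the Betti numbers are b_0 = 1, b_1 = 1, b_2 = 0, b_3 = 0.

b_0 = 1, b_1 = 1, b_2 = 0, b_3 = 0.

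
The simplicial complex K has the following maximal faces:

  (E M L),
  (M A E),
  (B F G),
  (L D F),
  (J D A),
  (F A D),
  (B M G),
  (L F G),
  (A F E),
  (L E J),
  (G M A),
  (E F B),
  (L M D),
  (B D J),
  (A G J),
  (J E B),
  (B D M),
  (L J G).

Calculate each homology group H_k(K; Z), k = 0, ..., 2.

H_0 = Z,  H_1 = Z^2,  H_2 = Z.

We work with the vertex ordering A < B < D < E < F < G < J < L < M. The simplices of K, each written with vertices in increasing order, are:

  0-simplices (9): A, B, D, E, F, G, J, L, M
  1-simplices (27): AD, AE, AF, AG, AJ, AM, BD, BE, BF, BG, BJ, BM, DF, DJ, DL, DM, EF, EJ, EL, EM, FG, FL, GJ, GL, GM, JL, LM
  2-simplices (18): ADF, ADJ, AEF, AEM, AGJ, AGM, BDJ, BDM, BEF, BEJ, BFG, BGM, DFL, DLM, EJL, ELM, FGL, GJL

so the chain groups are C_0 ≅ Z^9, C_1 ≅ Z^27, C_2 ≅ Z^18.

Boundary ∂_1: C_1 → C_0 is given by ∂[p,q] = [q] − [p]. For instance
  ∂BD = D − B.
This gives a 9×27 integer matrix of rank 8; reducing to Smith normal form yields diagonal entries (1,1,1,1,1,1,1,1).

The boundary map ∂_2: C_2 → C_1 maps a triangle to the signed sum of its edges. For instance
  ∂GJL = JL − GL + GJ,
  ∂BGM = GM − BM + BG.
The 27×18 boundary matrix has rank 17 and Smith normal form diag(1,1,1,1,1,1,1,1,1,1,1,1,1,1,1,1,1).

Computing H_k = (kernel of ∂_k) / (image of ∂_{k+1}):

  H_0: rank C_0 − rank ∂_1 = 9 − 8 = 1, and the invariant factors of ∂_1 are all 1, so H_0 = Z.
  H_1: rank ker ∂_1 − rank ∂_2 = (27 − 8) − 17 = 2, and the invariant factors of ∂_2 are all 1, so H_1 = Z^2.
  H_2: rank ker ∂_2 − rank ∂_3 = (18 − 17) − 0 = 1, and there is no ∂_3, so H_2 = Z.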